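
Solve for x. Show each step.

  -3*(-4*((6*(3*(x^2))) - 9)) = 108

Step 1. [-3*(-4*((6*(3*(x^2))) - 9)) = 108] -3 out front; divide by -3 ⇒ div: -4*((6*(3*(x^2))) - 9) = -36.
Step 2. [-4*((6*(3*(x^2))) - 9) = -36] leading coefficient -4: divide by -4, so div: (6*(3*(x^2))) - 9 = 9.
Step 3. [(6*(3*(x^2))) - 9 = 9] -9 is outermost — add 9 both sides, so sub: 6*(3*(x^2)) = 18.
Step 4. [6*(3*(x^2)) = 18] LHS = 6·(…); ÷6 both sides ⇒ div: 3*(x^2) = 3.
Step 5. [3*(x^2) = 3] divide by the outer 3, so div: x^2 = 1.
Step 6. [x^2 = 1] √ both sides: 1 ≥ 0 gives two branches, so sqrt: x = 1 or -1.

Answer: x ∈ {-1, 1}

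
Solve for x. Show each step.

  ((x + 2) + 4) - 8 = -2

Step 1. [((x + 2) + 4) - 8 = -2] peel the -8: add 8 from each side. So sub: (x + 2) + 4 = 6.
Step 2. [(x + 2) + 4 = 6] +4 is outermost — subtract 4 both sides. So sub: x + 2 = 2.
Step 3. [x + 2 = 2] +2 is outermost — subtract 2 both sides, so sub: x = 0.

Answer: x ∈ {0}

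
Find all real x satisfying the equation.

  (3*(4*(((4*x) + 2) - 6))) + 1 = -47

Step 1. [(3*(4*(((4*x) + 2) - 6))) + 1 = -47] subtract 1: x sits inside (… + 1), so sub: 3*(4*(((4*x) + 2) - 6)) = -48.
Step 2. [3*(4*(((4*x) + 2) - 6)) = -48] LHS = 3·(…); ÷3 both sides ⇒ div: 4*(((4*x) + 2) - 6) = -16.
Step 3. [4*(((4*x) + 2) - 6) = -16] leading coefficient 4: divide by 4. So div: ((4*x) + 2) - 6 = -4.
Step 4. [((4*x) + 2) - 6 = -4] the outer -6 inverts by adding 6. So sub: (4*x) + 2 = 2.
Step 5. [(4*x) + 2 = 2] 2 comes off first (subtract 2), so sub: 4*x = 0.
Step 6. [4*x = 0] 4 out front; divide by 4. So div: x = 0.

Answer: x ∈ {0}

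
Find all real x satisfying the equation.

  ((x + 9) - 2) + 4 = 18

Step 1. [((x + 9) - 2) + 4 = 18] peel the +4: subtract 4 from each side ⇒ sub: (x + 9) - 2 = 14.
Step 2. [(x + 9) - 2 = 14] the outer -2 inverts by adding 2. So sub: x + 9 = 16.
Step 3. [x + 9 = 16] peel the +9: subtract 9 from each side ⇒ sub: x = 7.

Answer: x ∈ {7}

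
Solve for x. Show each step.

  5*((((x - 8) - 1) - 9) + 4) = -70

Step 1. [5*((((x - 8) - 1) - 9) + 4) = -70] 5 out front; divide by 5, so div: (((x - 8) - 1) - 9) + 4 = -14.
Step 2. [(((x - 8) - 1) - 9) + 4 = -14] the outer +4 inverts by subtracting 4, so sub: ((x - 8) - 1) - 9 = -18.
Step 3. [((x - 8) - 1) - 9 = -18] the outer -9 inverts by adding 9, so sub: (x - 8) - 1 = -9.
Step 4. [(x - 8) - 1 = -9] 1 comes off first (add 1). So sub: x - 8 = -8.
Step 5. [x - 8 = -8] peel the -8: add 8 from each side ⇒ sub: x = 0.

Answer: x ∈ {0}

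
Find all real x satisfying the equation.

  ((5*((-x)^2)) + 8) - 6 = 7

Step 1. [((5*((-x)^2)) + 8) - 6 = 7] -6 is outermost — add 6 both sides. So sub: (5*((-x)^2)) + 8 = 13.
Step 2. [(5*((-x)^2)) + 8 = 13] the outer +8 inverts by subtracting 8. So sub: 5*((-x)^2) = 5.
Step 3. [5*((-x)^2) = 5] LHS = 5·(…); ÷5 both sides, so div: (-x)^2 = 1.
Step 4. [(-x)^2 = 1] LHS squared, RHS 1 ≥ 0: apply √ (±). So sqrt: -x = 1 or -1.
Step 5. [-x = 1 or -1] flip signs both sides ⇒ neg: x = -1 or 1.

Answer: x ∈ {-1, 1}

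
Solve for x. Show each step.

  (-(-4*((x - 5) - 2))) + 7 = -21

Step 1. [(-(-4*((x - 5) - 2))) + 7 = -21] subtract 7: x sits inside (… + 7), so sub: -(-4*((x - 5) - 2)) = -28.
Step 2. [-(-4*((x - 5) - 2)) = -28] flip signs both sides. So neg: -4*((x - 5) - 2) = 28.
Step 3. [-4*((x - 5) - 2) = 28] -4 out front; divide by -4 ⇒ div: (x - 5) - 2 = -7.
Step 4. [(x - 5) - 2 = -7] 2 comes off first (add 2) ⇒ sub: x - 5 = -5.
Step 5. [x - 5 = -5] 5 comes off first (add 5), so sub: x = 0.

Answer: x ∈ {0}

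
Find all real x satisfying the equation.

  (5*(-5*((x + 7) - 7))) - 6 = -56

Step 1. [(5*(-5*((x + 7) - 7))) - 6 = -56] -6 is outermost — add 6 both sides. So sub: 5*(-5*((x + 7) - 7)) = -50.
Step 2. [5*(-5*((x + 7) - 7)) = -50] 5 out front; divide by 5, so div: -5*((x + 7) - 7) = -10.
Step 3. [-5*((x + 7) - 7) = -10] LHS = -5·(…); ÷-5 both sides, so div: (x + 7) - 7 = 2.
Step 4. [(x + 7) - 7 = 2] peel the -7: add 7 from each side, so sub: x + 7 = 9.
Step 5. [x + 7 = 9] +7 is outermost — subtract 7 both sides. So sub: x = 2.

Answer: x ∈ {2}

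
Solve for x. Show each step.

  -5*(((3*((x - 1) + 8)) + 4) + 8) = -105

Step 1. [-5*(((3*((x - 1) + 8)) + 4) + 8) = -105] -5 out front; divide by -5 ⇒ div: ((3*((x - 1) + 8)) + 4) + 8 = 21.
Step 2. [((3*((x - 1) + 8)) + 4) + 8 = 21] the outer +8 inverts by subtracting 8, so sub: (3*((x - 1) + 8)) + 4 = 13.
Step 3. [(3*((x - 1) + 8)) + 4 = 13] +4 is outermost — subtract 4 both sides ⇒ sub: 3*((x - 1) + 8) = 9.
Step 4. [3*((x - 1) + 8) = 9] leading coefficient 3: divide by 3. So div: (x - 1) + 8 = 3.
Step 5. [(x - 1) + 8 = 3] subtract 8: x sits inside (… + 8), so sub: x - 1 = -5.
Step 6. [x - 1 = -5] 1 comes off first (add 1) ⇒ sub: x = -4.

Answer: x ∈ {-4}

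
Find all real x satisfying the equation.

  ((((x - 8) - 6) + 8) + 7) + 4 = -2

Step 1. [((((x - 8) - 6) + 8) + 7) + 4 = -2] the outer +4 inverts by subtracting 4. So sub: (((x - 8) - 6) + 8) + 7 = -6.
Step 2. [(((x - 8) - 6) + 8) + 7 = -6] peel the +7: subtract 7 from each side. So sub: ((x - 8) - 6) + 8 = -13.
Step 3. [((x - 8) - 6) + 8 = -13] peel the +8: subtract 8 from each side. So sub: (x - 8) - 6 = -21.
Step 4. [(x - 8) - 6 = -21] the outer -6 inverts by adding 6 ⇒ sub: x - 8 = -15.
Step 5. [x - 8 = -15] 8 comes off first (add 8) ⇒ sub: x = -7.

Answer: x ∈ {-7}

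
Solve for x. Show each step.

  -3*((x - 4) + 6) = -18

Step 1. [-3*((x - 4) + 6) = -18] -3 out front; divide by -3, so div: (x - 4) + 6 = 6.
Step 2. [(x - 4) + 6 = 6] peel the +6: subtract 6 from each side ⇒ sub: x - 4 = 0.
Step 3. [x - 4 = 0] add 4: x sits inside (… - 4) ⇒ sub: x = 4.

Answer: x ∈ {4}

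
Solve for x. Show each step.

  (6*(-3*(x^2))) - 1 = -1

Step 1. [(6*(-3*(x^2))) - 1 = -1] -1 is outermost — add 1 both sides, so sub: 6*(-3*(x^2)) = 0.
Step 2. [6*(-3*(x^2)) = 0] divide by the outer 6, so div: -3*(x^2) = 0.
Step 3. [-3*(x^2) = 0] -3·(inner) — divide through by -3 ⇒ div: x^2 = 0.
Step 4. [x^2 = 0] LHS squared, RHS 0 ≥ 0: apply √ (±) ⇒ sqrt: x = 0.

Answer: x ∈ {0}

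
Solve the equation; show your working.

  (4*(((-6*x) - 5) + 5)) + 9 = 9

Step 1. [(4*(((-6*x) - 5) + 5)) + 9 = 9] 9 comes off first (subtract 9) ⇒ sub: 4*(((-6*x) - 5) + 5) = 0.
Step 2. [4*(((-6*x) - 5) + 5) = 0] leading coefficient 4: divide by 4 ⇒ div: ((-6*x) - 5) + 5 = 0.
Step 3. [((-6*x) - 5) + 5 = 0] peel the +5: subtract 5 from each side, so sub: (-6*x) - 5 = -5.
Step 4. [(-6*x) - 5 = -5] -5 is outermost — add 5 both sides. So sub: -6*x = 0.
Step 5. [-6*x = 0] divide by the outer -6 ⇒ div: x = 0.

Answer: x ∈ {0}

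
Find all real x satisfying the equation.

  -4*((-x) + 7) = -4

Step 1. [-4*((-x) + 7) = -4] leading coefficient -4: divide by -4 ⇒ div: (-x) + 7 = 1.
Step 2. [(-x) + 7 = 1] +7 is outermost — subtract 7 both sides ⇒ sub: -x = -6.
Step 3. [-x = -6] LHS negated; negate both sides. So neg: x = 6.

Answer: x ∈ {6}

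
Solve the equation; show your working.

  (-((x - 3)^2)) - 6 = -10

Step 1. [(-((x - 3)^2)) - 6 = -10] 6 comes off first (add 6), so sub: -((x - 3)^2) = -4.
Step 2. [-((x - 3)^2) = -4] LHS negated; negate both sides, so neg: (x - 3)^2 = 4.
Step 3. [(x - 3)^2 = 4] LHS squared, RHS 4 ≥ 0: apply √ (±). So sqrt: x - 3 = 2 or -2.
Step 4. [x - 3 = 2 or -2] peel the -3: add 3 from each side ⇒ sub: x = 5 or 1.

Answer: x ∈ {1, 5}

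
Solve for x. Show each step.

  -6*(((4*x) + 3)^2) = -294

Step 1. [-6*(((4*x) + 3)^2) = -294] -6 out front; divide by -6. So div: ((4*x) + 3)^2 = 49.
Step 2. [((4*x) + 3)^2 = 49] 49 ≥ 0, LHS is (·)² — take ±√. So sqrt: (4*x) + 3 = 7 or -7.
Step 3. [(4*x) + 3 = 7 or -7] subtract 3: x sits inside (… + 3), so sub: 4*x = 4 or -10.
Step 4. [4*x = 4 or -10] LHS = 4·(…); ÷4 both sides ⇒ div: x = 1 or -5/2.

Answer: x ∈ {-5/2, 1}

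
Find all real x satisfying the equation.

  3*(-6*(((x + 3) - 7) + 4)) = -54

Step 1. [3*(-6*(((x + 3) - 7) + 4)) = -54] divide by the outer 3. So div: -6*(((x + 3) - 7) + 4) = -18.
Step 2. [-6*(((x + 3) - 7) + 4) = -18] -6 out front; divide by -6. So div: ((x + 3) - 7) + 4 = 3.
Step 3. [((x + 3) - 7) + 4 = 3] peel the +4: subtract 4 from each side ⇒ sub: (x + 3) - 7 = -1.
Step 4. [(x + 3) - 7 = -1] -7 is outermost — add 7 both sides. So sub: x + 3 = 6.
Step 5. [x + 3 = 6] +3 is outermost — subtract 3 both sides, so sub: x = 3.

Answer: x ∈ {3}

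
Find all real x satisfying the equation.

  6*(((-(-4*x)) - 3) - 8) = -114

Step 1. [6*(((-(-4*x)) - 3) - 8) = -114] LHS = 6·(…); ÷6 both sides. So div: ((-(-4*x)) - 3) - 8 = -19.
Step 2. [((-(-4*x)) - 3) - 8 = -19] add 8: x sits inside (… - 8), so sub: (-(-4*x)) - 3 = -11.
Step 3. [(-(-4*x)) - 3 = -11] the outer -3 inverts by adding 3. So sub: -(-4*x) = -8.
Step 4. [-(-4*x) = -8] leading − — multiply by −1. So neg: -4*x = 8.
Step 5. [-4*x = 8] -4 out front; divide by -4 ⇒ div: x = -2.

Answer: x ∈ {-2}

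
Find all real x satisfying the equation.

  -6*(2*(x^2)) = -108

Step 1. [-6*(2*(x^2)) = -108] leading coefficient -6: divide by -6. So div: 2*(x^2) = 18.
Step 2. [2*(x^2) = 18] 2 out front; divide by 2. So div: x^2 = 9.
Step 3. [x^2 = 9] LHS squared, RHS 9 ≥ 0: apply √ (±), so sqrt: x = 3 or -3.

Answer: x ∈ {-3, 3}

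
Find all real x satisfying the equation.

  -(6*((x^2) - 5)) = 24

Step 1. [-(6*((x^2) - 5)) = 24] LHS negated; negate both sides. So neg: 6*((x^2) - 5) = -24.
Step 2. [6*((x^2) - 5) = -24] leading coefficient 6: divide by 6 ⇒ div: (x^2) - 5 = -4.
Step 3. [(x^2) - 5 = -4] peel the -5: add 5 from each side, so sub: x^2 = 1.
Step 4. [x^2 = 1] √ both sides: 1 ≥ 0 gives two branches, so sqrt: x = 1 or -1.

Answer: x ∈ {-1, 1}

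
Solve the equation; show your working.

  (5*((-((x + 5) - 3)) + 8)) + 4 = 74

Step 1. [(5*((-((x + 5) - 3)) + 8)) + 4 = 74] 4 comes off first (subtract 4), so sub: 5*((-((x + 5) - 3)) + 8) = 70.
Step 2. [5*((-((x + 5) - 3)) + 8) = 70] divide by the outer 5, so div: (-((x + 5) - 3)) + 8 = 14.
Step 3. [(-((x + 5) - 3)) + 8 = 14] 8 comes off first (subtract 8), so sub: -((x + 5) - 3) = 6.
Step 4. [-((x + 5) - 3) = 6] leading − — multiply by −1 ⇒ neg: (x + 5) - 3 = -6.
Step 5. [(x + 5) - 3 = -6] the outer -3 inverts by adding 3, so sub: x + 5 = -3.
Step 6. [x + 5 = -3] 5 comes off first (subtract 5), so sub: x = -8.

Answer: x ∈ {-8}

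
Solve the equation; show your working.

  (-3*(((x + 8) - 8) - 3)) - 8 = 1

Step 1. [(-3*(((x + 8) - 8) - 3)) - 8 = 1] the outer -8 inverts by adding 8. So sub: -3*(((x + 8) - 8) - 3) = 9.
Step 2. [-3*(((x + 8) - 8) - 3) = 9] leading coefficient -3: divide by -3 ⇒ div: ((x + 8) - 8) - 3 = -3.
Step 3. [((x + 8) - 8) - 3 = -3] 3 comes off first (add 3) ⇒ sub: (x + 8) - 8 = 0.
Step 4. [(x + 8) - 8 = 0] 8 comes off first (add 8) ⇒ sub: x + 8 = 8.
Step 5. [x + 8 = 8] the outer +8 inverts by subtracting 8. So sub: x = 0.

Answer: x ∈ {0}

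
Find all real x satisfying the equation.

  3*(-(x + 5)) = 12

Step 1. [3*(-(x + 5)) = 12] 3·(inner) — divide through by 3, so div: -(x + 5) = 4.
Step 2. [-(x + 5) = 4] flip signs both sides. So neg: x + 5 = -4.
Step 3. [x + 5 = -4] the outer +5 inverts by subtracting 5, so sub: x = -9.

Answer: x ∈ {-9}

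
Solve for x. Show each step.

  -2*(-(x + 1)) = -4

Step 1. [-2*(-(x + 1)) = -4] LHS = -2·(…); ÷-2 both sides. So div: -(x + 1) = 2.
Step 2. [-(x + 1) = 2] LHS negated; negate both sides ⇒ neg: x + 1 = -2.
Step 3. [x + 1 = -2] +1 is outermost — subtract 1 both sides. So sub: x = -3.

Answer: x ∈ {-3}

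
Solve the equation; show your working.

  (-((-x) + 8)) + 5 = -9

Step 1. [(-((-x) + 8)) + 5 = -9] 5 comes off first (subtract 5), so sub: -((-x) + 8) = -14.
Step 2. [-((-x) + 8) = -14] flip signs both sides, so neg: (-x) + 8 = 14.
Step 3. [(-x) + 8 = 14] +8 is outermost — subtract 8 both sides. So sub: -x = 6.
Step 4. [-x = 6] LHS negated; negate both sides, so neg: x = -6.

Answer: x ∈ {-6}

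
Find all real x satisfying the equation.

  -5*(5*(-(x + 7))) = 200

Step 1. [-5*(5*(-(x + 7))) = 200] -5·(inner) — divide through by -5 ⇒ div: 5*(-(x + 7)) = -40.
Step 2. [5*(-(x + 7)) = -40] divide by the outer 5. So div: -(x + 7) = -8.
Step 3. [-(x + 7) = -8] LHS negated; negate both sides, so neg: x + 7 = 8.
Step 4. [x + 7 = 8] +7 is outermost — subtract 7 both sides. So sub: x = 1.

Answer: x ∈ {1}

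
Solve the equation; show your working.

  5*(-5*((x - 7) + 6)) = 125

Step 1. [5*(-5*((x - 7) + 6)) = 125] LHS = 5·(…); ÷5 both sides. So div: -5*((x - 7) + 6) = 25.
Step 2. [-5*((x - 7) + 6) = 25] divide by the outer -5 ⇒ div: (x - 7) + 6 = -5.
Step 3. [(x - 7) + 6 = -5] peel the +6: subtract 6 from each side. So sub: x - 7 = -11.
Step 4. [x - 7 = -11] peel the -7: add 7 from each side. So sub: x = -4.

Answer: x ∈ {-4}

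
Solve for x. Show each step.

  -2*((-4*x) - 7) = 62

Step 1. [-2*((-4*x) - 7) = 62] -2·(inner) — divide through by -2. So div: (-4*x) - 7 = -31.
Step 2. [(-4*x) - 7 = -31] -7 is outermost — add 7 both sides. So sub: -4*x = -24.
Step 3. [-4*x = -24] LHS = -4·(…); ÷-4 both sides, so div: x = 6.

Answer: x ∈ {6}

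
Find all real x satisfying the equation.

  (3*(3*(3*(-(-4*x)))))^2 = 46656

Step 1. [(3*(3*(3*(-(-4*x)))))^2 = 46656] LHS squared, RHS 46656 ≥ 0: apply √ (±). So sqrt: 3*(3*(3*(-(-4*x)))) = 216 or -216.
Step 2. [3*(3*(3*(-(-4*x)))) = 216 or -216] LHS = 3·(…); ÷3 both sides ⇒ div: 3*(3*(-(-4*x))) = 72 or -72.
Step 3. [3*(3*(-(-4*x))) = 72 or -72] LHS = 3·(…); ÷3 both sides ⇒ div: 3*(-(-4*x)) = 24 or -24.
Step 4. [3*(-(-4*x)) = 24 or -24] 3·(inner) — divide through by 3 ⇒ div: -(-4*x) = 8 or -8.
Step 5. [-(-4*x) = 8 or -8] leading − — multiply by −1 ⇒ neg: -4*x = -8 or 8.
Step 6. [-4*x = -8 or 8] divide by the outer -4, so div: x = 2 or -2.

Answer: x ∈ {-2, 2}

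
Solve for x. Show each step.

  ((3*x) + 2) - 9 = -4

Step 1. [((3*x) + 2) - 9 = -4] -9 is outermost — add 9 both sides. So sub: (3*x) + 2 = 5.
Step 2. [(3*x) + 2 = 5] 2 comes off first (subtract 2) ⇒ sub: 3*x = 3.
Step 3. [3*x = 3] leading coefficient 3: divide by 3, so div: x = 1.

Answer: x ∈ {1}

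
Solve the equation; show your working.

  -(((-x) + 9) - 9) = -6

Step 1. [-(((-x) + 9) - 9) = -6] LHS negated; negate both sides, so neg: ((-x) + 9) - 9 = 6.
Step 2. [((-x) + 9) - 9 = 6] -9 is outermost — add 9 both sides, so sub: (-x) + 9 = 15.
Step 3. [(-x) + 9 = 15] 9 comes off first (subtract 9) ⇒ sub: -x = 6.
Step 4. [-x = 6] LHS negated; negate both sides ⇒ neg: x = -6.

Answer: x ∈ {-6}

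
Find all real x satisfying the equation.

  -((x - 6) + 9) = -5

Step 1. [-((x - 6) + 9) = -5] flip signs both sides, so neg: (x - 6) + 9 = 5.
Step 2. [(x - 6) + 9 = 5] the outer +9 inverts by subtracting 9. So sub: x - 6 = -4.
Step 3. [x - 6 = -4] add 6: x sits inside (… - 6) ⇒ sub: x = 2.

Answer: x ∈ {2}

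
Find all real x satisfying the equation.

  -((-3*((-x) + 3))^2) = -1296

Step 1. [-((-3*((-x) + 3))^2) = -1296] leading − — multiply by −1, so neg: (-3*((-x) + 3))^2 = 1296.
Step 2. [(-3*((-x) + 3))^2 = 1296] LHS squared, RHS 1296 ≥ 0: apply √ (±), so sqrt: -3*((-x) + 3) = 36 or -36.
Step 3. [-3*((-x) + 3) = 36 or -36] leading coefficient -3: divide by -3 ⇒ div: (-x) + 3 = -12 or 12.
Step 4. [(-x) + 3 = -12 or 12] subtract 3: x sits inside (… + 3). So sub: -x = -15 or 9.
Step 5. [-x = -15 or 9] LHS negated; negate both sides ⇒ neg: x = 15 or -9.

Answer: x ∈ {-9, 15}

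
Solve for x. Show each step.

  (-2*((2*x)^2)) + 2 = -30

Step 1. [(-2*((2*x)^2)) + 2 = -30] +2 is outermost — subtract 2 both sides ⇒ sub: -2*((2*x)^2) = -32.
Step 2. [-2*((2*x)^2) = -32] LHS = -2·(…); ÷-2 both sides, so div: (2*x)^2 = 16.
Step 3. [(2*x)^2 = 16] √ both sides: 16 ≥ 0 gives two branches. So sqrt: 2*x = 4 or -4.
Step 4. [2*x = 4 or -4] 2 out front; divide by 2, so div: x = 2 or -2.

Answer: x ∈ {-2, 2}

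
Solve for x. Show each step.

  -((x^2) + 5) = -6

Step 1. [-((x^2) + 5) = -6] leading − — multiply by −1. So neg: (x^2) + 5 = 6.
Step 2. [(x^2) + 5 = 6] 5 comes off first (subtract 5), so sub: x^2 = 1.
Step 3. [x^2 = 1] √ both sides: 1 ≥ 0 gives two branches, so sqrt: x = 1 or -1.

Answer: x ∈ {-1, 1}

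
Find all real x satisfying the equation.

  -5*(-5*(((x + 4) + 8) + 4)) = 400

Step 1. [-5*(-5*(((x + 4) + 8) + 4)) = 400] leading coefficient -5: divide by -5, so div: -5*(((x + 4) + 8) + 4) = -80.
Step 2. [-5*(((x + 4) + 8) + 4) = -80] -5 out front; divide by -5. So div: ((x + 4) + 8) + 4 = 16.
Step 3. [((x + 4) + 8) + 4 = 16] subtract 4: x sits inside (… + 4). So sub: (x + 4) + 8 = 12.
Step 4. [(x + 4) + 8 = 12] +8 is outermost — subtract 8 both sides, so sub: x + 4 = 4.
Step 5. [x + 4 = 4] 4 comes off first (subtract 4), so sub: x = 0.

Answer: x ∈ {0}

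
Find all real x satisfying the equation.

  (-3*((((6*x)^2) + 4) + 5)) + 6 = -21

Step 1. [(-3*((((6*x)^2) + 4) + 5)) + 6 = -21] peel the +6: subtract 6 from each side, so sub: -3*((((6*x)^2) + 4) + 5) = -27.
Step 2. [-3*((((6*x)^2) + 4) + 5) = -27] divide by the outer -3 ⇒ div: (((6*x)^2) + 4) + 5 = 9.
Step 3. [(((6*x)^2) + 4) + 5 = 9] peel the +5: subtract 5 from each side, so sub: ((6*x)^2) + 4 = 4.
Step 4. [((6*x)^2) + 4 = 4] peel the +4: subtract 4 from each side ⇒ sub: (6*x)^2 = 0.
Step 5. [(6*x)^2 = 0] √ both sides: 0 ≥ 0 gives two branches ⇒ sqrt: 6*x = 0.
Step 6. [6*x = 0] divide by the outer 6 ⇒ div: x = 0.

Answer: x ∈ {0}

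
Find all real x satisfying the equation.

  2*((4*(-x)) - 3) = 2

Step 1. [2*((4*(-x)) - 3) = 2] 2 out front; divide by 2, so div: (4*(-x)) - 3 = 1.
Step 2. [(4*(-x)) - 3 = 1] the outer -3 inverts by adding 3. So sub: 4*(-x) = 4.
Step 3. [4*(-x) = 4] 4·(inner) — divide through by 4, so div: -x = 1.
Step 4. [-x = 1] flip signs both sides, so neg: x = -1.

Answer: x ∈ {-1}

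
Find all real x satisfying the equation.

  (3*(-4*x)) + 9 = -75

Step 1. [(3*(-4*x)) + 9 = -75] subtract 9: x sits inside (… + 9) ⇒ sub: 3*(-4*x) = -84.
Step 2. [3*(-4*x) = -84] leading coefficient 3: divide by 3 ⇒ div: -4*x = -28.
Step 3. [-4*x = -28] -4·(inner) — divide through by -4, so div: x = 7.

Answer: x ∈ {7}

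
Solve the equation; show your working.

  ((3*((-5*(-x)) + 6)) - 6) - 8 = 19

Step 1. [((3*((-5*(-x)) + 6)) - 6) - 8 = 19] the outer -8 inverts by adding 8 ⇒ sub: (3*((-5*(-x)) + 6)) - 6 = 27.
Step 2. [(3*((-5*(-x)) + 6)) - 6 = 27] 3 | LHS and 3 | 27: pull 3 out. So factor: ((-5*(-x)) + 6) - 2 = 9.
Step 3. [((-5*(-x)) + 6) - 2 = 9] add 2: x sits inside (… - 2), so sub: (-5*(-x)) + 6 = 11.
Step 4. [(-5*(-x)) + 6 = 11] peel the +6: subtract 6 from each side, so sub: -5*(-x) = 5.
Step 5. [-5*(-x) = 5] -5·(inner) — divide through by -5 ⇒ div: -x = -1.
Step 6. [-x = -1] flip signs both sides ⇒ neg: x = 1.

Answer: x ∈ {1}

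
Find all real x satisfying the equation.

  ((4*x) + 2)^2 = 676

Step 1. [((4*x) + 2)^2 = 676] LHS squared, RHS 676 ≥ 0: apply √ (±) ⇒ sqrt: (4*x) + 2 = 26 or -26.
Step 2. [(4*x) + 2 = 26 or -26] peel the +2: subtract 2 from each side, so sub: 4*x = 24 or -28.
Step 3. [4*x = 24 or -28] 4·(inner) — divide through by 4 ⇒ div: x = 6 or -7.

Answer: x ∈ {-7, 6}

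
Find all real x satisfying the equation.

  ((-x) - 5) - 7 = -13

Step 1. [((-x) - 5) - 7 = -13] the outer -7 inverts by adding 7 ⇒ sub: (-x) - 5 = -6.
Step 2. [(-x) - 5 = -6] -5 is outermost — add 5 both sides. So sub: -x = -1.
Step 3. [-x = -1] flip signs both sides. So neg: x = 1.

Answer: x ∈ {1}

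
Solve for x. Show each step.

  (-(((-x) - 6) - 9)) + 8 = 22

Step 1. [(-(((-x) - 6) - 9)) + 8 = 22] peel the +8: subtract 8 from each side. So sub: -(((-x) - 6) - 9) = 14.
Step 2. [-(((-x) - 6) - 9) = 14] LHS negated; negate both sides, so neg: ((-x) - 6) - 9 = -14.
Step 3. [((-x) - 6) - 9 = -14] the outer -9 inverts by adding 9 ⇒ sub: (-x) - 6 = -5.
Step 4. [(-x) - 6 = -5] -6 is outermost — add 6 both sides, so sub: -x = 1.
Step 5. [-x = 1] flip signs both sides, so neg: x = -1.

Answer: x ∈ {-1}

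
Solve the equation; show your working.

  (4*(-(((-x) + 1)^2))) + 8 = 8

Step 1. [(4*(-(((-x) + 1)^2))) + 8 = 8] +8 is outermost — subtract 8 both sides. So sub: 4*(-(((-x) + 1)^2)) = 0.
Step 2. [4*(-(((-x) + 1)^2)) = 0] 4·(inner) — divide through by 4 ⇒ div: -(((-x) + 1)^2) = 0.
Step 3. [-(((-x) + 1)^2) = 0] leading − — multiply by −1, so neg: ((-x) + 1)^2 = 0.
Step 4. [((-x) + 1)^2 = 0] √ both sides: 0 ≥ 0 gives two branches, so sqrt: (-x) + 1 = 0.
Step 5. [(-x) + 1 = 0] subtract 1: x sits inside (… + 1). So sub: -x = -1.
Step 6. [-x = -1] flip signs both sides, so neg: x = 1.

Answer: x ∈ {1}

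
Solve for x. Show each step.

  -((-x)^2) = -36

Step 1. [-((-x)^2) = -36] LHS negated; negate both sides. So neg: (-x)^2 = 36.
Step 2. [(-x)^2 = 36] LHS squared, RHS 36 ≥ 0: apply √ (±) ⇒ sqrt: -x = 6 or -6.
Step 3. [-x = 6 or -6] LHS negated; negate both sides ⇒ neg: x = -6 or 6.

Answer: x ∈ {-6, 6}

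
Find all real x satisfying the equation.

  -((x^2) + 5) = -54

Step 1. [-((x^2) + 5) = -54] flip signs both sides, so neg: (x^2) + 5 = 54.
Step 2. [(x^2) + 5 = 54] peel the +5: subtract 5 from each side. So sub: x^2 = 49.
Step 3. [x^2 = 49] LHS squared, RHS 49 ≥ 0: apply √ (±). So sqrt: x = 7 or -7.

Answer: x ∈ {-7, 7}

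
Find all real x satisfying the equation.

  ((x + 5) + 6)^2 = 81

Step 1. [((x + 5) + 6)^2 = 81] 81 ≥ 0, LHS is (·)² — take ±√ ⇒ sqrt: (x + 5) + 6 = 9 or -9.
Step 2. [(x + 5) + 6 = 9 or -9] peel the +6: subtract 6 from each side, so sub: x + 5 = 3 or -15.
Step 3. [x + 5 = 3 or -15] the outer +5 inverts by subtracting 5 ⇒ sub: x = -2 or -20.

Answer: x ∈ {-20, -2}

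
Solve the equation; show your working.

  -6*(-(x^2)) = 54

Step 1. [-6*(-(x^2)) = 54] LHS = -6·(…); ÷-6 both sides, so div: -(x^2) = -9.
Step 2. [-(x^2) = -9] flip signs both sides, so neg: x^2 = 9.
Step 3. [x^2 = 9] LHS squared, RHS 9 ≥ 0: apply √ (±), so sqrt: x = 3 or -3.

Answer: x ∈ {-3, 3}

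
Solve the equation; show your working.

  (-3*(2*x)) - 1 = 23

Step 1. [(-3*(2*x)) - 1 = 23] the outer -1 inverts by adding 1, so sub: -3*(2*x) = 24.
Step 2. [-3*(2*x) = 24] leading coefficient -3: divide by -3 ⇒ div: 2*x = -8.
Step 3. [2*x = -8] LHS = 2·(…); ÷2 both sides ⇒ div: x = -4.

Answer: x ∈ {-4}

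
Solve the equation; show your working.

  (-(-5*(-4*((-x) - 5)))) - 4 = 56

Step 1. [(-(-5*(-4*((-x) - 5)))) - 4 = 56] add 4: x sits inside (… - 4), so sub: -(-5*(-4*((-x) - 5))) = 60.
Step 2. [-(-5*(-4*((-x) - 5))) = 60] leading − — multiply by −1. So neg: -5*(-4*((-x) - 5)) = -60.
Step 3. [-5*(-4*((-x) - 5)) = -60] leading coefficient -5: divide by -5. So div: -4*((-x) - 5) = 12.
Step 4. [-4*((-x) - 5) = 12] -4·(inner) — divide through by -4 ⇒ div: (-x) - 5 = -3.
Step 5. [(-x) - 5 = -3] the outer -5 inverts by adding 5. So sub: -x = 2.
Step 6. [-x = 2] LHS negated; negate both sides ⇒ neg: x = -2.

Answer: x ∈ {-2}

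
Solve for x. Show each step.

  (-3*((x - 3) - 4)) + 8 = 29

Step 1. [(-3*((x - 3) - 4)) + 8 = 29] peel the +8: subtract 8 from each side. So sub: -3*((x - 3) - 4) = 21.
Step 2. [-3*((x - 3) - 4) = 21] leading coefficient -3: divide by -3. So div: (x - 3) - 4 = -7.
Step 3. [(x - 3) - 4 = -7] add 4: x sits inside (… - 4). So sub: x - 3 = -3.
Step 4. [x - 3 = -3] peel the -3: add 3 from each side, so sub: x = 0.

Answer: x ∈ {0}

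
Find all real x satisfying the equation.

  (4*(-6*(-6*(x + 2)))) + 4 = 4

Step 1. [(4*(-6*(-6*(x + 2)))) + 4 = 4] peel the +4: subtract 4 from each side. So sub: 4*(-6*(-6*(x + 2))) = 0.
Step 2. [4*(-6*(-6*(x + 2))) = 0] LHS = 4·(…); ÷4 both sides. So div: -6*(-6*(x + 2)) = 0.
Step 3. [-6*(-6*(x + 2)) = 0] divide by the outer -6 ⇒ div: -6*(x + 2) = 0.
Step 4. [-6*(x + 2) = 0] -6·(inner) — divide through by -6, so div: x + 2 = 0.
Step 5. [x + 2 = 0] 2 comes off first (subtract 2) ⇒ sub: x = -2.

Answer: x ∈ {-2}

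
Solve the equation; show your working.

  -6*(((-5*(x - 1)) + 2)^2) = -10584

Step 1. [-6*(((-5*(x - 1)) + 2)^2) = -10584] LHS = -6·(…); ÷-6 both sides ⇒ div: ((-5*(x - 1)) + 2)^2 = 1764.
Step 2. [((-5*(x - 1)) + 2)^2 = 1764] 1764 ≥ 0, LHS is (·)² — take ±√. So sqrt: (-5*(x - 1)) + 2 = 42 or -42.
Step 3. [(-5*(x - 1)) + 2 = 42 or -42] the outer +2 inverts by subtracting 2 ⇒ sub: -5*(x - 1) = 40 or -44.
Step 4. [-5*(x - 1) = 40 or -44] LHS = -5·(…); ÷-5 both sides ⇒ div: x - 1 = -8 or 44/5.
Step 5. [x - 1 = -8 or 44/5] add 1: x sits inside (… - 1), so sub: x = -7 or 49/5.

Answer: x ∈ {-7, 49/5}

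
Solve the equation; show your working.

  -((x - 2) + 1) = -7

Step 1. [-((x - 2) + 1) = -7] flip signs both sides ⇒ neg: (x - 2) + 1 = 7.
Step 2. [(x - 2) + 1 = 7] +1 is outermost — subtract 1 both sides. So sub: x - 2 = 6.
Step 3. [x - 2 = 6] peel the -2: add 2 from each side, so sub: x = 8.

Answer: x ∈ {8}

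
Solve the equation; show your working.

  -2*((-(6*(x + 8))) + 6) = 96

Step 1. [-2*((-(6*(x + 8))) + 6) = 96] -2·(inner) — divide through by -2, so div: (-(6*(x + 8))) + 6 = -48.
Step 2. [(-(6*(x + 8))) + 6 = -48] 6 comes off first (subtract 6), so sub: -(6*(x + 8)) = -54.
Step 3. [-(6*(x + 8)) = -54] LHS negated; negate both sides. So neg: 6*(x + 8) = 54.
Step 4. [6*(x + 8) = 54] 6 out front; divide by 6, so div: x + 8 = 9.
Step 5. [x + 8 = 9] peel the +8: subtract 8 from each side, so sub: x = 1.

Answer: x ∈ {1}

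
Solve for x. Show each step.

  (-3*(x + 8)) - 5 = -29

Step 1. [(-3*(x + 8)) - 5 = -29] add 5: x sits inside (… - 5). So sub: -3*(x + 8) = -24.
Step 2. [-3*(x + 8) = -24] -3·(inner) — divide through by -3 ⇒ div: x + 8 = 8.
Step 3. [x + 8 = 8] the outer +8 inverts by subtracting 8, so sub: x = 0.

Answer: x ∈ {0}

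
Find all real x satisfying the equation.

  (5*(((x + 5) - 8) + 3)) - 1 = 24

Step 1. [(5*(((x + 5) - 8) + 3)) - 1 = 24] add 1: x sits inside (… - 1) ⇒ sub: 5*(((x + 5) - 8) + 3) = 25.
Step 2. [5*(((x + 5) - 8) + 3) = 25] 5·(inner) — divide through by 5, so div: ((x + 5) - 8) + 3 = 5.
Step 3. [((x + 5) - 8) + 3 = 5] subtract 3: x sits inside (… + 3) ⇒ sub: (x + 5) - 8 = 2.
Step 4. [(x + 5) - 8 = 2] -8 is outermost — add 8 both sides ⇒ sub: x + 5 = 10.
Step 5. [x + 5 = 10] the outer +5 inverts by subtracting 5, so sub: x = 5.

Answer: x ∈ {5}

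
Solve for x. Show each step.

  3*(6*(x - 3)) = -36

Step 1. [3*(6*(x - 3)) = -36] 3 out front; divide by 3. So div: 6*(x - 3) = -12.
Step 2. [6*(x - 3) = -12] leading coefficient 6: divide by 6. So div: x - 3 = -2.
Step 3. [x - 3 = -2] the outer -3 inverts by adding 3 ⇒ sub: x = 1.

Answer: x ∈ {1}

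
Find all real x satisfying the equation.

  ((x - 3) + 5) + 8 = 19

Step 1. [((x - 3) + 5) + 8 = 19] peel the +8: subtract 8 from each side ⇒ sub: (x - 3) + 5 = 11.
Step 2. [(x - 3) + 5 = 11] subtract 5: x sits inside (… + 5). So sub: x - 3 = 6.
Step 3. [x - 3 = 6] peel the -3: add 3 from each side ⇒ sub: x = 9.

Answer: x ∈ {9}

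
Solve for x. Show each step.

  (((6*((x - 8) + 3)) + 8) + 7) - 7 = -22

Step 1. [(((6*((x - 8) + 3)) + 8) + 7) - 7 = -22] 7 comes off first (add 7) ⇒ sub: ((6*((x - 8) + 3)) + 8) + 7 = -15.
Step 2. [((6*((x - 8) + 3)) + 8) + 7 = -15] +7 is outermost — subtract 7 both sides ⇒ sub: (6*((x - 8) + 3)) + 8 = -22.
Step 3. [(6*((x - 8) + 3)) + 8 = -22] 8 comes off first (subtract 8). So sub: 6*((x - 8) + 3) = -30.
Step 4. [6*((x - 8) + 3) = -30] leading coefficient 6: divide by 6. So div: (x - 8) + 3 = -5.
Step 5. [(x - 8) + 3 = -5] subtract 3: x sits inside (… + 3), so sub: x - 8 = -8.
Step 6. [x - 8 = -8] peel the -8: add 8 from each side ⇒ sub: x = 0.

Answer: x ∈ {0}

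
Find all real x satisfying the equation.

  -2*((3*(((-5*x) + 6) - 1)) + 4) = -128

Step 1. [-2*((3*(((-5*x) + 6) - 1)) + 4) = -128] LHS = -2·(…); ÷-2 both sides ⇒ div: (3*(((-5*x) + 6) - 1)) + 4 = 64.
Step 2. [(3*(((-5*x) + 6) - 1)) + 4 = 64] the outer +4 inverts by subtracting 4 ⇒ sub: 3*(((-5*x) + 6) - 1) = 60.
Step 3. [3*(((-5*x) + 6) - 1) = 60] LHS = 3·(…); ÷3 both sides ⇒ div: ((-5*x) + 6) - 1 = 20.
Step 4. [((-5*x) + 6) - 1 = 20] 1 comes off first (add 1) ⇒ sub: (-5*x) + 6 = 21.
Step 5. [(-5*x) + 6 = 21] the outer +6 inverts by subtracting 6, so sub: -5*x = 15.
Step 6. [-5*x = 15] leading coefficient -5: divide by -5 ⇒ div: x = -3.

Answer: x ∈ {-3}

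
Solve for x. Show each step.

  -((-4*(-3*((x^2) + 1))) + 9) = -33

Step 1. [-((-4*(-3*((x^2) + 1))) + 9) = -33] LHS negated; negate both sides, so neg: (-4*(-3*((x^2) + 1))) + 9 = 33.
Step 2. [(-4*(-3*((x^2) + 1))) + 9 = 33] the outer +9 inverts by subtracting 9, so sub: -4*(-3*((x^2) + 1)) = 24.
Step 3. [-4*(-3*((x^2) + 1)) = 24] leading coefficient -4: divide by -4, so div: -3*((x^2) + 1) = -6.
Step 4. [-3*((x^2) + 1) = -6] leading coefficient -3: divide by -3 ⇒ div: (x^2) + 1 = 2.
Step 5. [(x^2) + 1 = 2] +1 is outermost — subtract 1 both sides ⇒ sub: x^2 = 1.
Step 6. [x^2 = 1] √ both sides: 1 ≥ 0 gives two branches ⇒ sqrt: x = 1 or -1.

Answer: x ∈ {-1, 1}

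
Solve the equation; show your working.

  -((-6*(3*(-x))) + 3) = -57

Step 1. [-((-6*(3*(-x))) + 3) = -57] flip signs both sides, so neg: (-6*(3*(-x))) + 3 = 57.
Step 2. [(-6*(3*(-x))) + 3 = 57] 3 comes off first (subtract 3), so sub: -6*(3*(-x)) = 54.
Step 3. [-6*(3*(-x)) = 54] -6·(inner) — divide through by -6, so div: 3*(-x) = -9.
Step 4. [3*(-x) = -9] LHS = 3·(…); ÷3 both sides, so div: -x = -3.
Step 5. [-x = -3] leading − — multiply by −1 ⇒ neg: x = 3.

Answer: x ∈ {3}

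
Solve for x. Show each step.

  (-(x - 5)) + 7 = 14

Step 1. [(-(x - 5)) + 7 = 14] subtract 7: x sits inside (… + 7) ⇒ sub: -(x - 5) = 7.
Step 2. [-(x - 5) = 7] flip signs both sides, so neg: x - 5 = -7.
Step 3. [x - 5 = -7] -5 is outermost — add 5 both sides, so sub: x = -2.

Answer: x ∈ {-2}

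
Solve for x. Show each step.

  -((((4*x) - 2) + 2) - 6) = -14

Step 1. [-((((4*x) - 2) + 2) - 6) = -14] leading − — multiply by −1. So neg: (((4*x) - 2) + 2) - 6 = 14.
Step 2. [(((4*x) - 2) + 2) - 6 = 14] peel the -6: add 6 from each side ⇒ sub: ((4*x) - 2) + 2 = 20.
Step 3. [((4*x) - 2) + 2 = 20] 2 comes off first (subtract 2) ⇒ sub: (4*x) - 2 = 18.
Step 4. [(4*x) - 2 = 18] -2 is outermost — add 2 both sides ⇒ sub: 4*x = 20.
Step 5. [4*x = 20] 4 out front; divide by 4, so div: x = 5.

Answer: x ∈ {5}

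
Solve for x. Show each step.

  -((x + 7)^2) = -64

Step 1. [-((x + 7)^2) = -64] LHS negated; negate both sides ⇒ neg: (x + 7)^2 = 64.
Step 2. [(x + 7)^2 = 64] 64 ≥ 0, LHS is (·)² — take ±√, so sqrt: x + 7 = 8 or -8.
Step 3. [x + 7 = 8 or -8] 7 comes off first (subtract 7), so sub: x = 1 or -15.

Answer: x ∈ {-15, 1}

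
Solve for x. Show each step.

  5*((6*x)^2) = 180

Step 1. [5*((6*x)^2) = 180] LHS = 5·(…); ÷5 both sides. So div: (6*x)^2 = 36.
Step 2. [(6*x)^2 = 36] √ both sides: 36 ≥ 0 gives two branches, so sqrt: 6*x = 6 or -6.
Step 3. [6*x = 6 or -6] LHS = 6·(…); ÷6 both sides ⇒ div: x = 1 or -1.

Answer: x ∈ {-1, 1}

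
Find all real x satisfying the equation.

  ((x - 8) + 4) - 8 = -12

Step 1. [((x - 8) + 4) - 8 = -12] the outer -8 inverts by adding 8 ⇒ sub: (x - 8) + 4 = -4.
Step 2. [(x - 8) + 4 = -4] peel the +4: subtract 4 from each side ⇒ sub: x - 8 = -8.
Step 3. [x - 8 = -8] peel the -8: add 8 from each side ⇒ sub: x = 0.

Answer: x ∈ {0}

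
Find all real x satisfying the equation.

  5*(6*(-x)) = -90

Step 1. [5*(6*(-x)) = -90] 5·(inner) — divide through by 5 ⇒ div: 6*(-x) = -18.
Step 2. [6*(-x) = -18] leading coefficient 6: divide by 6 ⇒ div: -x = -3.
Step 3. [-x = -3] leading − — multiply by −1. So neg: x = 3.

Answer: x ∈ {3}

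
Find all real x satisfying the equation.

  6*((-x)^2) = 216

Step 1. [6*((-x)^2) = 216] 6 out front; divide by 6, so div: (-x)^2 = 36.
Step 2. [(-x)^2 = 36] LHS squared, RHS 36 ≥ 0: apply √ (±), so sqrt: -x = 6 or -6.
Step 3. [-x = 6 or -6] LHS negated; negate both sides. So neg: x = -6 or 6.

Answer: x ∈ {-6, 6}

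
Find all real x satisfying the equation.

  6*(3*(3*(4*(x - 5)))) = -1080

Step 1. [6*(3*(3*(4*(x - 5)))) = -1080] leading coefficient 6: divide by 6 ⇒ div: 3*(3*(4*(x - 5))) = -180.
Step 2. [3*(3*(4*(x - 5))) = -180] divide by the outer 3 ⇒ div: 3*(4*(x - 5)) = -60.
Step 3. [3*(4*(x - 5)) = -60] divide by the outer 3, so div: 4*(x - 5) = -20.
Step 4. [4*(x - 5) = -20] LHS = 4·(…); ÷4 both sides. So div: x - 5 = -5.
Step 5. [x - 5 = -5] 5 comes off first (add 5), so sub: x = 0.

Answer: x ∈ {0}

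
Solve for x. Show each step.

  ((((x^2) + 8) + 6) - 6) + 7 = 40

Step 1. [((((x^2) + 8) + 6) - 6) + 7 = 40] 7 comes off first (subtract 7). So sub: (((x^2) + 8) + 6) - 6 = 33.
Step 2. [(((x^2) + 8) + 6) - 6 = 33] -6 is outermost — add 6 both sides. So sub: ((x^2) + 8) + 6 = 39.
Step 3. [((x^2) + 8) + 6 = 39] the outer +6 inverts by subtracting 6. So sub: (x^2) + 8 = 33.
Step 4. [(x^2) + 8 = 33] 8 comes off first (subtract 8), so sub: x^2 = 25.
Step 5. [x^2 = 25] √ both sides: 25 ≥ 0 gives two branches. So sqrt: x = 5 or -5.

Answer: x ∈ {-5, 5}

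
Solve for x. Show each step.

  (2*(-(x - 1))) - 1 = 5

Step 1. [(2*(-(x - 1))) - 1 = 5] 1 comes off first (add 1). So sub: 2*(-(x - 1)) = 6.
Step 2. [2*(-(x - 1)) = 6] 2 out front; divide by 2 ⇒ div: -(x - 1) = 3.
Step 3. [-(x - 1) = 3] leading − — multiply by −1. So neg: x - 1 = -3.
Step 4. [x - 1 = -3] -1 is outermost — add 1 both sides ⇒ sub: x = -2.

Answer: x ∈ {-2}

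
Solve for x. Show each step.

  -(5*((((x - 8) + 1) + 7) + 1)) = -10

Step 1. [-(5*((((x - 8) + 1) + 7) + 1)) = -10] flip signs both sides, so neg: 5*((((x - 8) + 1) + 7) + 1) = 10.
Step 2. [5*((((x - 8) + 1) + 7) + 1) = 10] 5·(inner) — divide through by 5. So div: (((x - 8) + 1) + 7) + 1 = 2.
Step 3. [(((x - 8) + 1) + 7) + 1 = 2] the outer +1 inverts by subtracting 1. So sub: ((x - 8) + 1) + 7 = 1.
Step 4. [((x - 8) + 1) + 7 = 1] 7 comes off first (subtract 7) ⇒ sub: (x - 8) + 1 = -6.
Step 5. [(x - 8) + 1 = -6] peel the +1: subtract 1 from each side ⇒ sub: x - 8 = -7.
Step 6. [x - 8 = -7] peel the -8: add 8 from each side, so sub: x = 1.

Answer: x ∈ {1}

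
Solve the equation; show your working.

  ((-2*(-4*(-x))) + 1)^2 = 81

Step 1. [((-2*(-4*(-x))) + 1)^2 = 81] √ both sides: 81 ≥ 0 gives two branches. So sqrt: (-2*(-4*(-x))) + 1 = 9 or -9.
Step 2. [(-2*(-4*(-x))) + 1 = 9 or -9] subtract 1: x sits inside (… + 1). So sub: -2*(-4*(-x)) = 8 or -10.
Step 3. [-2*(-4*(-x)) = 8 or -10] LHS = -2·(…); ÷-2 both sides, so div: -4*(-x) = -4 or 5.
Step 4. [-4*(-x) = -4 or 5] -4 out front; divide by -4. So div: -x = 1 or -5/4.
Step 5. [-x = 1 or -5/4] leading − — multiply by −1 ⇒ neg: x = -1 or 5/4.

Answer: x ∈ {-1, 5/4}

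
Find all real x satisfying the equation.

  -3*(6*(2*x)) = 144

Step 1. [-3*(6*(2*x)) = 144] leading coefficient -3: divide by -3 ⇒ div: 6*(2*x) = -48.
Step 2. [6*(2*x) = -48] LHS = 6·(…); ÷6 both sides, so div: 2*x = -8.
Step 3. [2*x = -8] LHS = 2·(…); ÷2 both sides. So div: x = -4.

Answer: x ∈ {-4}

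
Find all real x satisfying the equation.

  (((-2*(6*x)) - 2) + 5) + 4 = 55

Step 1. [(((-2*(6*x)) - 2) + 5) + 4 = 55] the outer +4 inverts by subtracting 4. So sub: ((-2*(6*x)) - 2) + 5 = 51.
Step 2. [((-2*(6*x)) - 2) + 5 = 51] the outer +5 inverts by subtracting 5. So sub: (-2*(6*x)) - 2 = 46.
Step 3. [(-2*(6*x)) - 2 = 46] -2 is outermost — add 2 both sides. So sub: -2*(6*x) = 48.
Step 4. [-2*(6*x) = 48] leading coefficient -2: divide by -2, so div: 6*x = -24.
Step 5. [6*x = -24] divide by the outer 6 ⇒ div: x = -4.

Answer: x ∈ {-4}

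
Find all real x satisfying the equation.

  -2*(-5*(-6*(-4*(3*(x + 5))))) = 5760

Step 1. [-2*(-5*(-6*(-4*(3*(x + 5))))) = 5760] divide by the outer -2, so div: -5*(-6*(-4*(3*(x + 5)))) = -2880.
Step 2. [-5*(-6*(-4*(3*(x + 5)))) = -2880] -5 out front; divide by -5 ⇒ div: -6*(-4*(3*(x + 5))) = 576.
Step 3. [-6*(-4*(3*(x + 5))) = 576] -6·(inner) — divide through by -6. So div: -4*(3*(x + 5)) = -96.
Step 4. [-4*(3*(x + 5)) = -96] -4·(inner) — divide through by -4. So div: 3*(x + 5) = 24.
Step 5. [3*(x + 5) = 24] 3·(inner) — divide through by 3. So div: x + 5 = 8.
Step 6. [x + 5 = 8] 5 comes off first (subtract 5) ⇒ sub: x = 3.

Answer: x ∈ {3}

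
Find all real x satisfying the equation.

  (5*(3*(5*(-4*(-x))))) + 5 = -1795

Step 1. [(5*(3*(5*(-4*(-x))))) + 5 = -1795] 5 divides every term; factor it out. So factor: (3*(5*(-4*(-x)))) + 1 = -359.
Step 2. [(3*(5*(-4*(-x)))) + 1 = -359] the outer +1 inverts by subtracting 1. So sub: 3*(5*(-4*(-x))) = -360.
Step 3. [3*(5*(-4*(-x))) = -360] 3·(inner) — divide through by 3. So div: 5*(-4*(-x)) = -120.
Step 4. [5*(-4*(-x)) = -120] 5 out front; divide by 5, so div: -4*(-x) = -24.
Step 5. [-4*(-x) = -24] -4 out front; divide by -4. So div: -x = 6.
Step 6. [-x = 6] LHS negated; negate both sides, so neg: x = -6.

Answer: x ∈ {-6}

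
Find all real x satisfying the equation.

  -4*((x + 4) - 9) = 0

Step 1. [-4*((x + 4) - 9) = 0] -4·(inner) — divide through by -4. So div: (x + 4) - 9 = 0.
Step 2. [(x + 4) - 9 = 0] peel the -9: add 9 from each side ⇒ sub: x + 4 = 9.
Step 3. [x + 4 = 9] the outer +4 inverts by subtracting 4 ⇒ sub: x = 5.

Answer: x ∈ {5}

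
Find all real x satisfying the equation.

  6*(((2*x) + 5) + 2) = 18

Step 1. [6*(((2*x) + 5) + 2) = 18] LHS = 6·(…); ÷6 both sides. So div: ((2*x) + 5) + 2 = 3.
Step 2. [((2*x) + 5) + 2 = 3] 2 comes off first (subtract 2) ⇒ sub: (2*x) + 5 = 1.
Step 3. [(2*x) + 5 = 1] peel the +5: subtract 5 from each side. So sub: 2*x = -4.
Step 4. [2*x = -4] 2 out front; divide by 2. So div: x = -2.

Answer: x ∈ {-2}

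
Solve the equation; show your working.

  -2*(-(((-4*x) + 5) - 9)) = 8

Step 1. [-2*(-(((-4*x) + 5) - 9)) = 8] leading coefficient -2: divide by -2. So div: -(((-4*x) + 5) - 9) = -4.
Step 2. [-(((-4*x) + 5) - 9) = -4] LHS negated; negate both sides, so neg: ((-4*x) + 5) - 9 = 4.
Step 3. [((-4*x) + 5) - 9 = 4] 9 comes off first (add 9), so sub: (-4*x) + 5 = 13.
Step 4. [(-4*x) + 5 = 13] subtract 5: x sits inside (… + 5). So sub: -4*x = 8.
Step 5. [-4*x = 8] -4 out front; divide by -4 ⇒ div: x = -2.

Answer: x ∈ {-2}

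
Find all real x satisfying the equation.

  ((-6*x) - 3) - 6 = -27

Step 1. [((-6*x) - 3) - 6 = -27] the outer -6 inverts by adding 6. So sub: (-6*x) - 3 = -21.
Step 2. [(-6*x) - 3 = -21] 3 comes off first (add 3), so sub: -6*x = -18.
Step 3. [-6*x = -18] leading coefficient -6: divide by -6 ⇒ div: x = 3.

Answer: x ∈ {3}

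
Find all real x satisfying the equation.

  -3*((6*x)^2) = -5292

Step 1. [-3*((6*x)^2) = -5292] -3·(inner) — divide through by -3. So div: (6*x)^2 = 1764.
Step 2. [(6*x)^2 = 1764] LHS squared, RHS 1764 ≥ 0: apply √ (±) ⇒ sqrt: 6*x = 42 or -42.
Step 3. [6*x = 42 or -42] 6 out front; divide by 6. So div: x = 7 or -7.

Answer: x ∈ {-7, 7}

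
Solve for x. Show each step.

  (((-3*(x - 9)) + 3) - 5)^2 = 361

Step 1. [(((-3*(x - 9)) + 3) - 5)^2 = 361] 361 ≥ 0, LHS is (·)² — take ±√, so sqrt: ((-3*(x - 9)) + 3) - 5 = 19 or -19.
Step 2. [((-3*(x - 9)) + 3) - 5 = 19 or -19] peel the -5: add 5 from each side, so sub: (-3*(x - 9)) + 3 = 24 or -14.
Step 3. [(-3*(x - 9)) + 3 = 24 or -14] 3 comes off first (subtract 3). So sub: -3*(x - 9) = 21 or -17.
Step 4. [-3*(x - 9) = 21 or -17] LHS = -3·(…); ÷-3 both sides ⇒ div: x - 9 = -7 or 17/3.
Step 5. [x - 9 = -7 or 17/3] 9 comes off first (add 9), so sub: x = 2 or 44/3.

Answer: x ∈ {2, 44/3}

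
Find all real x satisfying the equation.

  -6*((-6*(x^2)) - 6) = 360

Step 1. [-6*((-6*(x^2)) - 6) = 360] LHS = -6·(…); ÷-6 both sides ⇒ div: (-6*(x^2)) - 6 = -60.
Step 2. [(-6*(x^2)) - 6 = -60] the outer -6 inverts by adding 6 ⇒ sub: -6*(x^2) = -54.
Step 3. [-6*(x^2) = -54] leading coefficient -6: divide by -6, so div: x^2 = 9.
Step 4. [x^2 = 9] LHS squared, RHS 9 ≥ 0: apply √ (±) ⇒ sqrt: x = 3 or -3.

Answer: x ∈ {-3, 3}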